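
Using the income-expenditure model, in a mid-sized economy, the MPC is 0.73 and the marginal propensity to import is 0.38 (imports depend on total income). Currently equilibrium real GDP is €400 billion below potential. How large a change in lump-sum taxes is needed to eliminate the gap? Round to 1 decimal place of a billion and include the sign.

−€356.2 billion

Spending multiplier = 1/(1 − c + m) = 1/(1 − 0.73 + 0.38) = 1/0.65 ≈ 1.538.
Tax multiplier = −c·k = −0.73/0.65 ≈ −1.123. Need ΔY = +€400 billion, so ΔT = ΔY/(−c·k) = −(+€400 billion) × 0.65 / 0.73 ≈ −€356.2 billion.
The government should cut lump-sum taxes by €356.2 billion.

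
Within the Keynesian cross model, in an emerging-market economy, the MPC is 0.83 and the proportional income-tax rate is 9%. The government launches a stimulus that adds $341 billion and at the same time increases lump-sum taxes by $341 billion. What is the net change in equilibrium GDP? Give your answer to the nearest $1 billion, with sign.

+$237 billion

Expenditure multiplier = 1/(1 − c(1−t)) = 1/(1 − 0.83×0.91) = 1/0.2447 ≈ 4.087.
ΔG contributes k·ΔG = (+$341 billion) / 0.2447 ≈ +$1,393.5 billion.
ΔT of +$341 billion changes first-round spending by −c·ΔT = −$283.03 billion, contributing k·(−c·ΔT) = (−$283.03 billion) / 0.2447 ≈ −$1,156.6 billion.
Net ΔY = k(ΔG − c·ΔT) = (+$57.97 billion) / 0.2447 ≈ +$237 billion.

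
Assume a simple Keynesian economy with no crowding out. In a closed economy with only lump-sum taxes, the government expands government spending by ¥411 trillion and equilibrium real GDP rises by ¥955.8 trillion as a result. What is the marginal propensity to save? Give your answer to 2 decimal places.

Implied spending multiplier k = ΔY/ΔG = 955.8/411 ≈ 2.3255.
Since k = 1/(1 − MPC), MPC = 1 − 1/k = 1 − ΔG/ΔY = 1 − 411/955.8 ≈ 0.57.
MPS = 1 − MPC = 0.43.

0.43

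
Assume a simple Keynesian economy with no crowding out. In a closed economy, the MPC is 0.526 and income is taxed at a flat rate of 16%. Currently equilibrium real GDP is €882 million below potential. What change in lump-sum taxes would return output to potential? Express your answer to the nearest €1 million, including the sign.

−€936 million

Spending multiplier = 1/(1 − c(1−t)) = 1/(1 − 0.526×0.84) = 1/0.55816 ≈ 1.792.
Tax multiplier = −c·k = −0.526/0.55816 ≈ −0.942. Need ΔY = +€882 million, so ΔT = ΔY/(−c·k) = −(+€882 million) × 0.55816 / 0.526 ≈ −€936 million.
The government should cut lump-sum taxes by €936 million.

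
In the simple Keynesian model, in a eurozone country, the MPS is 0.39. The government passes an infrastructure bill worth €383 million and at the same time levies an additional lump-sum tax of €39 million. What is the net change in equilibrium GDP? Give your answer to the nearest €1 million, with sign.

MPC = 1 − MPS = 1 − 0.39 = 0.61.
Expenditure multiplier = 1/(1 − MPC) = 1/(1 − 0.61) = 1/0.39 ≈ 2.564.
ΔG contributes k·ΔG = (+€383 million) / 0.39 ≈ +€982.1 million.
ΔT of +€39 million changes first-round spending by −c·ΔT = −€23.79 million, contributing k·(−c·ΔT) = (−€23.79 million) / 0.39 = −€61 million.
Net ΔY = k(ΔG − c·ΔT) = (+€359.21 million) / 0.39 ≈ +€921 million.

+€921 million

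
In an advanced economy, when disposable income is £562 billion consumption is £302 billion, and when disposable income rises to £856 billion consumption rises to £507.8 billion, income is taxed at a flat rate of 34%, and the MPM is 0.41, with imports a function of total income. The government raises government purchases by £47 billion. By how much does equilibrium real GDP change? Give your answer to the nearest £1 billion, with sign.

+£50 billion

MPC = ΔC/ΔYd = (507.8 − 302)/(856 − 562) = 205.8/294 = 0.7.
Government-spending multiplier = 1/(1 − c(1−t) + m) = 1/(1 − 0.7×0.66 + 0.41) = 1/0.948 ≈ 1.055.
ΔY = k × ΔG = (+£47 billion) / 0.948 ≈ +£50 billion.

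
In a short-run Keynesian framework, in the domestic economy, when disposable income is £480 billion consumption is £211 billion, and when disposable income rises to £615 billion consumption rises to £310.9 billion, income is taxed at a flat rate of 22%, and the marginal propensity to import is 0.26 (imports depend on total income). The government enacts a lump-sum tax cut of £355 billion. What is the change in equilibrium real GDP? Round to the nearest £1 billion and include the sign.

+£385 billion

MPC = ΔC/ΔYd = (310.9 − 211)/(615 − 480) = 99.9/135 = 0.74.
A lump-sum tax change of −£355 billion shifts disposable income by +£355 billion; first-round consumption changes by −c × ΔT = −0.74 × (−£355 billion) = +£262.7 billion.
Expenditure multiplier = 1/(1 − c(1−t) + m) = 1/(1 − 0.74×0.78 + 0.26) = 1/0.6828 ≈ 1.465.
The tax multiplier is −c × k ≈ −1.084, so ΔY = k × (−c·ΔT) = (+£262.7 billion) / 0.6828 ≈ +£385 billion.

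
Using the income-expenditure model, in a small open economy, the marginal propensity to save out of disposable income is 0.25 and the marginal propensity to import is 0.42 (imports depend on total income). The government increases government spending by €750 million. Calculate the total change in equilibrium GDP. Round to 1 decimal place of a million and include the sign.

+€1,119.4 million

MPC = 1 − MPS = 1 − 0.25 = 0.75.
Spending multiplier = 1/(1 − c + m) = 1/(1 − 0.75 + 0.42) = 1/0.67 ≈ 1.493.
ΔY = k × ΔG = (+€750 million) / 0.67 ≈ +€1,119.4 million.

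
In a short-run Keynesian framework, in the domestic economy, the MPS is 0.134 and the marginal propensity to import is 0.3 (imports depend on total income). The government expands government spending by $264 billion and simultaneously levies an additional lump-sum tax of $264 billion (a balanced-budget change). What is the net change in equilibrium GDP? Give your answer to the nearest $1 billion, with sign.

MPC = 1 − MPS = 1 − 0.134 = 0.866.
Expenditure multiplier = 1/(1 − c + m) = 1/(1 − 0.866 + 0.3) = 1/0.434 ≈ 2.304.
ΔG contributes k·ΔG = (+$264 billion) / 0.434 ≈ +$608.3 billion.
ΔT of +$264 billion changes first-round spending by −c·ΔT = −$228.624 billion, contributing k·(−c·ΔT) = (−$228.624 billion) / 0.434 ≈ −$526.8 billion.
Net ΔY = k(ΔG − c·ΔT) = (+$35.376 billion) / 0.434 ≈ +$82 billion.

+$82 billion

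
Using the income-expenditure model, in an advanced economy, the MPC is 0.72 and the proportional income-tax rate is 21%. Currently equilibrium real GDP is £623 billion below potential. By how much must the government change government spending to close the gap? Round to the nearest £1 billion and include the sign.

Spending multiplier = 1/(1 − c(1−t)) = 1/(1 − 0.72×0.79) = 1/0.4312 ≈ 2.319.
Need ΔY = +£623 billion, so ΔG = ΔY/k = (+£623 billion) × 0.4312 ≈ +£269 billion.
The government should increase government spending by £269 billion.

+£269 billion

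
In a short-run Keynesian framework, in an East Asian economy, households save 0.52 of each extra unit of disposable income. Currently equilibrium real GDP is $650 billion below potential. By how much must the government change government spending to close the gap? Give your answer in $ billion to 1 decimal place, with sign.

+$338.0 billion

MPC = 1 − MPS = 1 − 0.52 = 0.48.
Spending multiplier = 1/(1 − MPC) = 1/(1 − 0.48) = 1/0.52 ≈ 1.923.
Need ΔY = +$650 billion, so ΔG = ΔY/k = (+$650 billion) × 0.52 = +$338 billion.
The government should increase government spending by $338 billion.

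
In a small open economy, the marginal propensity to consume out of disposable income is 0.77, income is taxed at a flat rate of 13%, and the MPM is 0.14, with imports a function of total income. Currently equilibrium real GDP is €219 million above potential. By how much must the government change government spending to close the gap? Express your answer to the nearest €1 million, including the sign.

Spending multiplier = 1/(1 − c(1−t) + m) = 1/(1 − 0.77×0.87 + 0.14) = 1/0.4701 ≈ 2.127.
Need ΔY = −€219 million, so ΔG = ΔY/k = (−€219 million) × 0.4701 ≈ −€103 million.
The government should cut government spending by €103 million.

−€103 million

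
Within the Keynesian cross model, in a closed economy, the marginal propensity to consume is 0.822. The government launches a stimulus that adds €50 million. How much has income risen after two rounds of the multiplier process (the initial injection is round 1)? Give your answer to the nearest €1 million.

Round 1 adds ΔG = €50 million; each later round is MPC = 0.822 times the previous.
After 2 rounds: 50 + 41.1 = ΔG·(1 − c^2)/(1 − c) = 50 × (1 − 0.675684)/0.178 ≈ €91 million.

€91 million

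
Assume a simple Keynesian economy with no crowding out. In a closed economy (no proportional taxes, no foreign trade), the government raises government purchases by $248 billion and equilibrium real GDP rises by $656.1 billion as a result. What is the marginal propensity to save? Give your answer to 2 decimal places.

0.38

Implied spending multiplier k = ΔY/ΔG = 656.1/248 ≈ 2.6456.
Since k = 1/(1 − MPC), MPC = 1 − 1/k = 1 − ΔG/ΔY = 1 − 248/656.1 ≈ 0.62.
MPS = 1 − MPC = 0.38.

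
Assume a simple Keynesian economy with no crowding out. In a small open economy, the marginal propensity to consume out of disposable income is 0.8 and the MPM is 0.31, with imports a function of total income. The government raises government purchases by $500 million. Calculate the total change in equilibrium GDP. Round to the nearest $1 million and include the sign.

+$980 million

Spending multiplier = 1/(1 − c + m) = 1/(1 − 0.8 + 0.31) = 1/0.51 ≈ 1.961.
ΔY = k × ΔG = (+$500 million) / 0.51 ≈ +$980 million.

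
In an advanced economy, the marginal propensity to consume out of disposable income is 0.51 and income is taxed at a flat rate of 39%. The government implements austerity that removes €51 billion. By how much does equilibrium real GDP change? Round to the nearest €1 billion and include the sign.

Spending multiplier = 1/(1 − c(1−t)) = 1/(1 − 0.51×0.61) = 1/0.6889 ≈ 1.452.
ΔY = k × ΔG = (−€51 billion) / 0.6889 ≈ −€74 billion.

−€74 billion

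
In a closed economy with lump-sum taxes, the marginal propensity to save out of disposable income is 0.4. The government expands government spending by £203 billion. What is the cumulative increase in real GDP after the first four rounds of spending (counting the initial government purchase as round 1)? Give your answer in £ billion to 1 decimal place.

MPC = 1 − MPS = 1 − 0.4 = 0.6.
Round 1 adds ΔG = £203 billion; each later round is MPC = 0.6 times the previous.
After 4 rounds: 203 + 121.8 + 73.08 + 43.848 = ΔG·(1 − c^4)/(1 − c) = 203 × (1 − 0.1296)/0.4 ≈ £441.7 billion.

£441.7 billion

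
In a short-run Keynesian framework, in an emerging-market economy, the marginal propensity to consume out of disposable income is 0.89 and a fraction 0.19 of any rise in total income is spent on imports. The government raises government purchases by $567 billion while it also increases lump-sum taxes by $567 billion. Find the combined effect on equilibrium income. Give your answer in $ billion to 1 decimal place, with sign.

+$207.9 billion

Expenditure multiplier = 1/(1 − c + m) = 1/(1 − 0.89 + 0.19) = 1/0.3 ≈ 3.333.
ΔG contributes k·ΔG = (+$567 billion) / 0.3 = +$1,890 billion.
ΔT of +$567 billion changes first-round spending by −c·ΔT = −$504.63 billion, contributing k·(−c·ΔT) = (−$504.63 billion) / 0.3 = −$1,682.1 billion.
Net ΔY = k(ΔG − c·ΔT) = (+$62.37 billion) / 0.3 = +$207.9 billion.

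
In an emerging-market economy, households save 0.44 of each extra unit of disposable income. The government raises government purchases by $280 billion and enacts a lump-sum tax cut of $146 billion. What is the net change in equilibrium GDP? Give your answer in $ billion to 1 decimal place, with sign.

+$822.2 billion

MPC = 1 − MPS = 1 − 0.44 = 0.56.
Expenditure multiplier = 1/(1 − MPC) = 1/(1 − 0.56) = 1/0.44 ≈ 2.273.
ΔG contributes k·ΔG = (+$280 billion) / 0.44 ≈ +$636.4 billion.
ΔT of −$146 billion changes first-round spending by −c·ΔT = +$81.76 billion, contributing k·(−c·ΔT) = (+$81.76 billion) / 0.44 ≈ +$185.8 billion.
Net ΔY = k(ΔG − c·ΔT) = (+$361.76 billion) / 0.44 ≈ +$822.2 billion.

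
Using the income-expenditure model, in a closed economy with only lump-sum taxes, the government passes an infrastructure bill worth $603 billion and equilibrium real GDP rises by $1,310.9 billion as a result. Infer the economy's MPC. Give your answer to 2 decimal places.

0.54

Implied spending multiplier k = ΔY/ΔG = 1,310.9/603 ≈ 2.174.
Since k = 1/(1 − MPC), MPC = 1 − 1/k = 1 − ΔG/ΔY = 1 − 603/1,310.9 ≈ 0.54.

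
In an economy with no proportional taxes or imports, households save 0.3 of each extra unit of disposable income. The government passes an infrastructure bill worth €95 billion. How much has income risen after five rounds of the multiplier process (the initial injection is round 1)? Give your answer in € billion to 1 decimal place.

€263.4 billion

MPC = 1 − MPS = 1 − 0.3 = 0.7.
Round 1 adds ΔG = €95 billion; each later round is MPC = 0.7 times the previous.
After 5 rounds: 95 + 66.5 + 46.55 + 32.585 + 22.8095 = ΔG·(1 − c^5)/(1 − c) = 95 × (1 − 0.16807)/0.3 ≈ €263.4 billion.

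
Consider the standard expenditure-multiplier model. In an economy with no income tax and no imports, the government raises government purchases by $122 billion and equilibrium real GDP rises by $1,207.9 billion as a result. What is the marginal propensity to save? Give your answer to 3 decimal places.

Implied spending multiplier k = ΔY/ΔG = 1,207.9/122 ≈ 9.9008.
Since k = 1/(1 − MPC), MPC = 1 − 1/k = 1 − ΔG/ΔY = 1 − 122/1,207.9 ≈ 0.899.
MPS = 1 − MPC = 0.101.

0.101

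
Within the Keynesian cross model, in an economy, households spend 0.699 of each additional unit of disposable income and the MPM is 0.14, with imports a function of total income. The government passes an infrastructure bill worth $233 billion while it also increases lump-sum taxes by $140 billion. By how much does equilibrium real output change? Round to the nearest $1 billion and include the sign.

Expenditure multiplier = 1/(1 − c + m) = 1/(1 − 0.699 + 0.14) = 1/0.441 ≈ 2.268.
ΔG contributes k·ΔG = (+$233 billion) / 0.441 ≈ +$528.3 billion.
ΔT of +$140 billion changes first-round spending by −c·ΔT = −$97.86 billion, contributing k·(−c·ΔT) = (−$97.86 billion) / 0.441 ≈ −$221.9 billion.
Net ΔY = k(ΔG − c·ΔT) = (+$135.14 billion) / 0.441 ≈ +$306 billion.

+$306 billion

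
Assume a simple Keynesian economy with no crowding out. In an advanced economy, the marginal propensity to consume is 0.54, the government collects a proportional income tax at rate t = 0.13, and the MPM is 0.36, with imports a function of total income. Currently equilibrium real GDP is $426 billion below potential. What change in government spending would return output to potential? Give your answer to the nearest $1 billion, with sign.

Spending multiplier = 1/(1 − c(1−t) + m) = 1/(1 − 0.54×0.87 + 0.36) = 1/0.8902 ≈ 1.123.
Need ΔY = +$426 billion, so ΔG = ΔY/k = (+$426 billion) × 0.8902 ≈ +$379 billion.
The government should increase government spending by $379 billion.

+$379 billion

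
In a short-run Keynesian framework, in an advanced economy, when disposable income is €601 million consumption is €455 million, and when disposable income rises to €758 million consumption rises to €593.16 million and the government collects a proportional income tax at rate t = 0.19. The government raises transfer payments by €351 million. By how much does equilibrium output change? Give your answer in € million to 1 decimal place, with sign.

MPC = ΔC/ΔYd = (593.16 − 455)/(758 − 601) = 138.16/157 = 0.88.
The transfer change shifts disposable income by +€351 million, so first-round consumption changes by c·ΔTR = 0.88 × (+€351 million) = +€308.88 million.
Expenditure multiplier = 1/(1 − c(1−t)) = 1/(1 − 0.88×0.81) = 1/0.2872 ≈ 3.482.
The transfer multiplier is c × k ≈ 3.064, so ΔY = k × (c·ΔTR) = (+€308.88 million) / 0.2872 ≈ +€1,075.5 million.

+€1,075.5 million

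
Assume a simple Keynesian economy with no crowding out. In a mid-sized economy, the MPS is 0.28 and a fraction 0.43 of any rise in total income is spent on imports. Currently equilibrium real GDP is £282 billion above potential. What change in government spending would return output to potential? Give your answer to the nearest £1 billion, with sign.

MPC = 1 − MPS = 1 − 0.28 = 0.72.
Spending multiplier = 1/(1 − c + m) = 1/(1 − 0.72 + 0.43) = 1/0.71 ≈ 1.408.
Need ΔY = −£282 billion, so ΔG = ΔY/k = (−£282 billion) × 0.71 ≈ −£200 billion.
The government should cut government spending by £200 billion.

−£200 billion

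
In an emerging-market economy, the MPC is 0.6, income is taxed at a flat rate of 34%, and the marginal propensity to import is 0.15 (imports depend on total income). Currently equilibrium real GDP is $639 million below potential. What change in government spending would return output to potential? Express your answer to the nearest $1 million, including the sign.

Spending multiplier = 1/(1 − c(1−t) + m) = 1/(1 − 0.6×0.66 + 0.15) = 1/0.754 ≈ 1.326.
Need ΔY = +$639 million, so ΔG = ΔY/k = (+$639 million) × 0.754 ≈ +$482 million.
The government should increase government spending by $482 million.

+$482 million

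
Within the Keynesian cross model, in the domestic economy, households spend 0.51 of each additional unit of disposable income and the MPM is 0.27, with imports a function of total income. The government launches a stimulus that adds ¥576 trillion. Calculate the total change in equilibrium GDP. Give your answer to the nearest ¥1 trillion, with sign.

Expenditure multiplier = 1/(1 − c + m) = 1/(1 − 0.51 + 0.27) = 1/0.76 ≈ 1.316.
ΔY = k × ΔG = (+¥576 trillion) / 0.76 ≈ +¥758 trillion.

+¥758 trillion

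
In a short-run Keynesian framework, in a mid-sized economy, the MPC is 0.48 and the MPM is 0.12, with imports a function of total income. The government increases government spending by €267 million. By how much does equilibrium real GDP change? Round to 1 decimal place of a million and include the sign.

+€417.2 million

Spending multiplier = 1/(1 − c + m) = 1/(1 − 0.48 + 0.12) = 1/0.64 ≈ 1.563.
ΔY = k × ΔG = (+€267 million) / 0.64 ≈ +€417.2 million.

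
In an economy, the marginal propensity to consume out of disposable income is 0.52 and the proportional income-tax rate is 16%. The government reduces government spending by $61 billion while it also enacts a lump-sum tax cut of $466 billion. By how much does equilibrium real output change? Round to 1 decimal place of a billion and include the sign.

Expenditure multiplier = 1/(1 − c(1−t)) = 1/(1 − 0.52×0.84) = 1/0.5632 ≈ 1.776.
ΔG contributes k·ΔG = (−$61 billion) / 0.5632 ≈ −$108.3 billion.
ΔT of −$466 billion changes first-round spending by −c·ΔT = +$242.32 billion, contributing k·(−c·ΔT) = (+$242.32 billion) / 0.5632 ≈ +$430.3 billion.
Net ΔY = k(ΔG − c·ΔT) = (+$181.32 billion) / 0.5632 ≈ +$321.9 billion.

+$321.9 billion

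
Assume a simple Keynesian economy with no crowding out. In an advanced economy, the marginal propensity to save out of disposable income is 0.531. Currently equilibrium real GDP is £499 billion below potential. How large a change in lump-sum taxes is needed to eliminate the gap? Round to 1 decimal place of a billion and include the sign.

−£565.0 billion

MPC = 1 − MPS = 1 − 0.531 = 0.469.
Spending multiplier = 1/(1 − MPC) = 1/(1 − 0.469) = 1/0.531 ≈ 1.883.
Tax multiplier = −c·k = −0.469/0.531 ≈ −0.883. Need ΔY = +£499 billion, so ΔT = ΔY/(−c·k) = −(+£499 billion) × 0.531 / 0.469 ≈ −£565 billion.
The government should cut lump-sum taxes by £565 billion.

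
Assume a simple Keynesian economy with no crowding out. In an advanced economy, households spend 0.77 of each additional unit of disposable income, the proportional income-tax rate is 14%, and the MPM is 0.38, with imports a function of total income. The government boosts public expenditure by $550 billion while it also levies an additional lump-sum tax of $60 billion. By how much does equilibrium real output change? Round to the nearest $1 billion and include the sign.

Expenditure multiplier = 1/(1 − c(1−t) + m) = 1/(1 − 0.77×0.86 + 0.38) = 1/0.7178 ≈ 1.393.
ΔG contributes k·ΔG = (+$550 billion) / 0.7178 ≈ +$766.2 billion.
ΔT of +$60 billion changes first-round spending by −c·ΔT = −$46.2 billion, contributing k·(−c·ΔT) = (−$46.2 billion) / 0.7178 ≈ −$64.4 billion.
Net ΔY = k(ΔG − c·ΔT) = (+$503.8 billion) / 0.7178 ≈ +$702 billion.

+$702 billion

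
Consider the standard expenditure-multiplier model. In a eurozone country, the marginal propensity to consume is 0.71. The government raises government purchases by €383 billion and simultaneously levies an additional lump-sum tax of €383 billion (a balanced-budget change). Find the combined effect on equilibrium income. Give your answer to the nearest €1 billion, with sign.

Expenditure multiplier = 1/(1 − MPC) = 1/(1 − 0.71) = 1/0.29 ≈ 3.448.
ΔG contributes k·ΔG = (+€383 billion) / 0.29 ≈ +€1,320.7 billion.
ΔT of +€383 billion changes first-round spending by −c·ΔT = −€271.93 billion, contributing k·(−c·ΔT) = (−€271.93 billion) / 0.29 ≈ −€937.7 billion.
With ΔG = ΔT and no other leakages, the balanced-budget multiplier is 1, so ΔY = ΔG = +€383 billion.

+€383 billion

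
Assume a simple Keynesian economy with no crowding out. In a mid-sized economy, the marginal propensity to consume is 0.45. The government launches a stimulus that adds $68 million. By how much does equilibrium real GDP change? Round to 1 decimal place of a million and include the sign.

+$123.6 million

Government-spending multiplier = 1/(1 − MPC) = 1/(1 − 0.45) = 1/0.55 ≈ 1.818.
ΔY = k × ΔG = (+$68 million) / 0.55 ≈ +$123.6 million.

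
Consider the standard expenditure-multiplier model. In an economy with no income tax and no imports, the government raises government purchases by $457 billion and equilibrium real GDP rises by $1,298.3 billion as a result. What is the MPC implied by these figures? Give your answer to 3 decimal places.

Implied spending multiplier k = ΔY/ΔG = 1,298.3/457 ≈ 2.8409.
Since k = 1/(1 − MPC), MPC = 1 − 1/k = 1 − ΔG/ΔY = 1 − 457/1,298.3 ≈ 0.648.

0.648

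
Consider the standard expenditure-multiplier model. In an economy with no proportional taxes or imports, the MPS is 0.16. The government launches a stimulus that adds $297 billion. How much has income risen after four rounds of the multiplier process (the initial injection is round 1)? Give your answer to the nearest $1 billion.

MPC = 1 − MPS = 1 − 0.16 = 0.84.
Round 1 adds ΔG = $297 billion; each later round is MPC = 0.84 times the previous.
After 4 rounds: 297 + 249.48 + 209.5632 + 176.033088 = ΔG·(1 − c^4)/(1 − c) = 297 × (1 − 0.49787136)/0.16 ≈ $932 billion.

$932 billion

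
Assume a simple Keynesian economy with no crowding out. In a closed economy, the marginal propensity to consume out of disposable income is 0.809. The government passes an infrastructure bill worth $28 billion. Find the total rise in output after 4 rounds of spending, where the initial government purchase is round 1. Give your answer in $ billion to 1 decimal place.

Round 1 adds ΔG = $28 billion; each later round is MPC = 0.809 times the previous.
After 4 rounds: 28 + 22.652 + 18.325468 + 14.825303612 = ΔG·(1 − c^4)/(1 − c) = 28 × (1 − 0.428345379361)/0.191 ≈ $83.8 billion.

$83.8 billion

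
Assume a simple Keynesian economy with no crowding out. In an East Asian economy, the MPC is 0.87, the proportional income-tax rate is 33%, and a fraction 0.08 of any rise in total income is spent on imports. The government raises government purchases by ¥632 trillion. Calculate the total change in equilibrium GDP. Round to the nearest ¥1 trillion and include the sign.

Expenditure multiplier = 1/(1 − c(1−t) + m) = 1/(1 − 0.87×0.67 + 0.08) = 1/0.4971 ≈ 2.012.
ΔY = k × ΔG = (+¥632 trillion) / 0.4971 ≈ +¥1,271 trillion.

+¥1,271 trillion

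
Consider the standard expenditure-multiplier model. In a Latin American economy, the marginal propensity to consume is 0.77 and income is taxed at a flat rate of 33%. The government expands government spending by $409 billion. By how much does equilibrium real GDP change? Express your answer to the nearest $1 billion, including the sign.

Spending multiplier = 1/(1 − c(1−t)) = 1/(1 − 0.77×0.67) = 1/0.4841 ≈ 2.066.
ΔY = k × ΔG = (+$409 billion) / 0.4841 ≈ +$845 billion.

+$845 billion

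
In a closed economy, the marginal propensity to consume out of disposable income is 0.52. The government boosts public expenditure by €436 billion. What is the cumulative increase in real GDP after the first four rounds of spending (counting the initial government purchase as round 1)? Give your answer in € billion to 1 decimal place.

Round 1 adds ΔG = €436 billion; each later round is MPC = 0.52 times the previous.
After 4 rounds: 436 + 226.72 + 117.8944 + 61.305088 = ΔG·(1 − c^4)/(1 − c) = 436 × (1 − 0.07311616)/0.48 ≈ €841.9 billion.

€841.9 billion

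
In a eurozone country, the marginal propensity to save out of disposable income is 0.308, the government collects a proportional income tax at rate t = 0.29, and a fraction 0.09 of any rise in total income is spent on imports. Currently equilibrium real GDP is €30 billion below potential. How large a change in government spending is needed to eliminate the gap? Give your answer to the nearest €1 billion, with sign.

+€18 billion

MPC = 1 − MPS = 1 − 0.308 = 0.692.
Spending multiplier = 1/(1 − c(1−t) + m) = 1/(1 − 0.692×0.71 + 0.09) = 1/0.59868 ≈ 1.67.
Need ΔY = +€30 billion, so ΔG = ΔY/k = (+€30 billion) × 0.59868 ≈ +€18 billion.
The government should increase government spending by €18 billion.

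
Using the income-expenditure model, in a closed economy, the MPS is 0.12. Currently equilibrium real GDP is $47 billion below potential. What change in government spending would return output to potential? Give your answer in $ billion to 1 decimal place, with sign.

MPC = 1 − MPS = 1 − 0.12 = 0.88.
Spending multiplier = 1/(1 − MPC) = 1/(1 − 0.88) = 1/0.12 ≈ 8.333.
Need ΔY = +$47 billion, so ΔG = ΔY/k = (+$47 billion) × 0.12 ≈ +$5.6 billion.
The government should increase government spending by $5.6 billion.

+$5.6 billion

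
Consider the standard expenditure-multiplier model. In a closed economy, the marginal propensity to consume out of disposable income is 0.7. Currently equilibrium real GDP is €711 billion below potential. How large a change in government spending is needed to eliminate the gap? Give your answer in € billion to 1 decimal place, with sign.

+€213.3 billion

Spending multiplier = 1/(1 − MPC) = 1/(1 − 0.7) = 1/0.3 ≈ 3.333.
Need ΔY = +€711 billion, so ΔG = ΔY/k = (+€711 billion) × 0.3 = +€213.3 billion.
The government should increase government spending by €213.3 billion.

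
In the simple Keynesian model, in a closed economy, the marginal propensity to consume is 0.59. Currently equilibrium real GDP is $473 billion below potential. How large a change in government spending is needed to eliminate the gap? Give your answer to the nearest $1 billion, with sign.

+$194 billion

Spending multiplier = 1/(1 − MPC) = 1/(1 − 0.59) = 1/0.41 ≈ 2.439.
Need ΔY = +$473 billion, so ΔG = ΔY/k = (+$473 billion) × 0.41 ≈ +$194 billion.
The government should increase government spending by $194 billion.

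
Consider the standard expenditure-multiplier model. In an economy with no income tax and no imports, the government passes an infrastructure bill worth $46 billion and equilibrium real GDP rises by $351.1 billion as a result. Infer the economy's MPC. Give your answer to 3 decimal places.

0.869

Implied spending multiplier k = ΔY/ΔG = 351.1/46 ≈ 7.6326.
Since k = 1/(1 − MPC), MPC = 1 − 1/k = 1 − ΔG/ΔY = 1 − 46/351.1 ≈ 0.869.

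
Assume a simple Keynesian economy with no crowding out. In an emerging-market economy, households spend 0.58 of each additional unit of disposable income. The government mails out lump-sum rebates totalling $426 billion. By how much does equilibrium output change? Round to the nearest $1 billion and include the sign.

A lump-sum tax change of −$426 billion shifts disposable income by +$426 billion; first-round consumption changes by −c × ΔT = −0.58 × (−$426 billion) = +$247.08 billion.
Expenditure multiplier = 1/(1 − MPC) = 1/(1 − 0.58) = 1/0.42 ≈ 2.381.
The tax multiplier is −c × k ≈ −1.381, so ΔY = k × (−c·ΔT) = (+$247.08 billion) / 0.42 ≈ +$588 billion.

+$588 billion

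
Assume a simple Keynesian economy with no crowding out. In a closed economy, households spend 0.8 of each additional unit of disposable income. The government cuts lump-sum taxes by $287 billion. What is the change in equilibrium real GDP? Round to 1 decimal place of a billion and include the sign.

+$1,148.0 billion

A lump-sum tax change of −$287 billion shifts disposable income by +$287 billion; first-round consumption changes by −c × ΔT = −0.8 × (−$287 billion) = +$229.6 billion.
Expenditure multiplier = 1/(1 − MPC) = 1/(1 − 0.8) = 1/0.2 = 5.
The tax multiplier is −c × k = −4, so ΔY = k × (−c·ΔT) = (+$229.6 billion) / 0.2 = +$1,148 billion.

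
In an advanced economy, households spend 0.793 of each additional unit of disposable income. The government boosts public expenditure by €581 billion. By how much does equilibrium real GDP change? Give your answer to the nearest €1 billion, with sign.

Spending multiplier = 1/(1 − MPC) = 1/(1 − 0.793) = 1/0.207 ≈ 4.831.
ΔY = k × ΔG = (+€581 billion) / 0.207 ≈ +€2,807 billion.

+€2,807 billion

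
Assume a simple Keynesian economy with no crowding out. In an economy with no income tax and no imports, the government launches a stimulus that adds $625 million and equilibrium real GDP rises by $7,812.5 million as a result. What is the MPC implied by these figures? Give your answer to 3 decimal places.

Implied spending multiplier k = ΔY/ΔG = 7,812.5/625 = 12.5.
Since k = 1/(1 − MPC), MPC = 1 − 1/k = 1 − ΔG/ΔY = 1 − 625/7,812.5 = 0.920.

0.920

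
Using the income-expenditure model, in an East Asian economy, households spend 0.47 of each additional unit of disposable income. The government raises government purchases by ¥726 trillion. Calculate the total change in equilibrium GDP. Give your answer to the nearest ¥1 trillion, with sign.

+¥1,370 trillion

Expenditure multiplier = 1/(1 − MPC) = 1/(1 − 0.47) = 1/0.53 ≈ 1.887.
ΔY = k × ΔG = (+¥726 trillion) / 0.53 ≈ +¥1,370 trillion.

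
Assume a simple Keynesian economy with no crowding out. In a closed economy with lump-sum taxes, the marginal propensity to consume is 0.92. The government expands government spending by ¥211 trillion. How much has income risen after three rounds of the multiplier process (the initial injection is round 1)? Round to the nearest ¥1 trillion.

¥584 trillion

Round 1 adds ΔG = ¥211 trillion; each later round is MPC = 0.92 times the previous.
After 3 rounds: 211 + 194.12 + 178.5904 = ΔG·(1 − c^3)/(1 − c) = 211 × (1 − 0.778688)/0.08 ≈ ¥584 trillion.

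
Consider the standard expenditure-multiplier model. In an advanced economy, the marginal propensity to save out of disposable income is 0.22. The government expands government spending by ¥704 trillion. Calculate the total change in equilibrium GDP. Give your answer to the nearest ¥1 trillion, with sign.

MPC = 1 − MPS = 1 − 0.22 = 0.78.
Spending multiplier = 1/(1 − MPC) = 1/(1 − 0.78) = 1/0.22 ≈ 4.545.
ΔY = k × ΔG = (+¥704 trillion) / 0.22 = +¥3,200 trillion.

+¥3,200 trillion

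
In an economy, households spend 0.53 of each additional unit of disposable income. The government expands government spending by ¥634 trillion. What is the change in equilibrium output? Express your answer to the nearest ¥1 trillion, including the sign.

+¥1,349 trillion

Expenditure multiplier = 1/(1 − MPC) = 1/(1 − 0.53) = 1/0.47 ≈ 2.128.
ΔY = k × ΔG = (+¥634 trillion) / 0.47 ≈ +¥1,349 trillion.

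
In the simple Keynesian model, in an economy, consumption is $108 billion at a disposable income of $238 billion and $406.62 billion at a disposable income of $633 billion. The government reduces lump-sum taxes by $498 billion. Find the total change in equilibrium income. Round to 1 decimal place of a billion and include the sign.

+$1,543.0 billion

MPC = ΔC/ΔYd = (406.62 − 108)/(633 − 238) = 298.62/395 = 0.756.
A lump-sum tax change of −$498 billion shifts disposable income by +$498 billion; first-round consumption changes by −c × ΔT = −0.756 × (−$498 billion) = +$376.488 billion.
Expenditure multiplier = 1/(1 − MPC) = 1/(1 − 0.756) = 1/0.244 ≈ 4.098.
The tax multiplier is −c × k ≈ −3.098, so ΔY = k × (−c·ΔT) = (+$376.488 billion) / 0.244 ≈ +$1,543 billion.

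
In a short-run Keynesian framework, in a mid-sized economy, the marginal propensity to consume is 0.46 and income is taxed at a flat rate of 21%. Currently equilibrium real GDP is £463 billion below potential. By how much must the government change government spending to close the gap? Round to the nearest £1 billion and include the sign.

Spending multiplier = 1/(1 − c(1−t)) = 1/(1 − 0.46×0.79) = 1/0.6366 ≈ 1.571.
Need ΔY = +£463 billion, so ΔG = ΔY/k = (+£463 billion) × 0.6366 ≈ +£295 billion.
The government should increase government spending by £295 billion.

+£295 billion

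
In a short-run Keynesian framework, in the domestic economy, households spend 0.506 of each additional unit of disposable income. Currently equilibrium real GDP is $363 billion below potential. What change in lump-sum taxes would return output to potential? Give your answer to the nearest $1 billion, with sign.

Spending multiplier = 1/(1 − MPC) = 1/(1 − 0.506) = 1/0.494 ≈ 2.024.
Tax multiplier = −c·k = −0.506/0.494 ≈ −1.024. Need ΔY = +$363 billion, so ΔT = ΔY/(−c·k) = −(+$363 billion) × 0.494 / 0.506 ≈ −$354 billion.
The government should cut lump-sum taxes by $354 billion.

−$354 billion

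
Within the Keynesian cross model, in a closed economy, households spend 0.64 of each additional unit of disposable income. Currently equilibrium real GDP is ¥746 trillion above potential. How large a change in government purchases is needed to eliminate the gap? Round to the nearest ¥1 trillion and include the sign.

Spending multiplier = 1/(1 − MPC) = 1/(1 − 0.64) = 1/0.36 ≈ 2.778.
Need ΔY = −¥746 trillion, so ΔG = ΔY/k = (−¥746 trillion) × 0.36 ≈ −¥269 trillion.
The government should cut government purchases by ¥269 trillion.

−¥269 trillion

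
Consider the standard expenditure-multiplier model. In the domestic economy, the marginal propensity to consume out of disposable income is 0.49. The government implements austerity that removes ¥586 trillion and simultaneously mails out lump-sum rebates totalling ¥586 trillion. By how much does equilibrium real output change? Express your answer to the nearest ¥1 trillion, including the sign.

Expenditure multiplier = 1/(1 − MPC) = 1/(1 − 0.49) = 1/0.51 ≈ 1.961.
ΔG contributes k·ΔG = (−¥586 trillion) / 0.51 ≈ −¥1,149 trillion.
ΔT of −¥586 trillion changes first-round spending by −c·ΔT = +¥287.14 trillion, contributing k·(−c·ΔT) = (+¥287.14 trillion) / 0.51 ≈ +¥563 trillion.
With ΔG = ΔT and no other leakages, the balanced-budget multiplier is 1, so ΔY = ΔG = −¥586 trillion.

−¥586 trillion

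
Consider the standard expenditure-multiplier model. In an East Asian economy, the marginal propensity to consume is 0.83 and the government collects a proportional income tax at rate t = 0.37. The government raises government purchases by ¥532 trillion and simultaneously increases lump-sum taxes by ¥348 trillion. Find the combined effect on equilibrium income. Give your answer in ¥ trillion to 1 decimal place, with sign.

Expenditure multiplier = 1/(1 − c(1−t)) = 1/(1 − 0.83×0.63) = 1/0.4771 ≈ 2.096.
ΔG contributes k·ΔG = (+¥532 trillion) / 0.4771 ≈ +¥1,115.1 trillion.
ΔT of +¥348 trillion changes first-round spending by −c·ΔT = −¥288.84 trillion, contributing k·(−c·ΔT) = (−¥288.84 trillion) / 0.4771 ≈ −¥605.4 trillion.
Net ΔY = k(ΔG − c·ΔT) = (+¥243.16 trillion) / 0.4771 ≈ +¥509.7 trillion.

+¥509.7 trillion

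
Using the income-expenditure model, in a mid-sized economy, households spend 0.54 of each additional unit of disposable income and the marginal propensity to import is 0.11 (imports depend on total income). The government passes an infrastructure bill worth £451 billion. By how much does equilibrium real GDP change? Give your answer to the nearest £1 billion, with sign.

Expenditure multiplier = 1/(1 − c + m) = 1/(1 − 0.54 + 0.11) = 1/0.57 ≈ 1.754.
ΔY = k × ΔG = (+£451 billion) / 0.57 ≈ +£791 billion.

+£791 billion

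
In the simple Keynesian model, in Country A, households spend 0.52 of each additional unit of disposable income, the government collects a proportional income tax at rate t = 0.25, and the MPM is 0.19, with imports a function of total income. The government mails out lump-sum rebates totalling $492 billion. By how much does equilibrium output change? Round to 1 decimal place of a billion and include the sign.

+$319.8 billion

A lump-sum tax change of −$492 billion shifts disposable income by +$492 billion; first-round consumption changes by −c × ΔT = −0.52 × (−$492 billion) = +$255.84 billion.
Expenditure multiplier = 1/(1 − c(1−t) + m) = 1/(1 − 0.52×0.75 + 0.19) = 1/0.8 = 1.25.
The tax multiplier is −c × k = −0.65, so ΔY = k × (−c·ΔT) = (+$255.84 billion) / 0.8 = +$319.8 billion.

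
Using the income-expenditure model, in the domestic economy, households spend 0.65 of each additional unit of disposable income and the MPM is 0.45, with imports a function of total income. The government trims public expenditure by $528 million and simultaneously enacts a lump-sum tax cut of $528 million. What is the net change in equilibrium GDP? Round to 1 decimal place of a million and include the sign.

Expenditure multiplier = 1/(1 − c + m) = 1/(1 − 0.65 + 0.45) = 1/0.8 = 1.25.
ΔG contributes k·ΔG = (−$528 million) / 0.8 = −$660 million.
ΔT of −$528 million changes first-round spending by −c·ΔT = +$343.2 million, contributing k·(−c·ΔT) = (+$343.2 million) / 0.8 = +$429 million.
Net ΔY = k(ΔG − c·ΔT) = (−$184.8 million) / 0.8 = −$231 million.

−$231.0 million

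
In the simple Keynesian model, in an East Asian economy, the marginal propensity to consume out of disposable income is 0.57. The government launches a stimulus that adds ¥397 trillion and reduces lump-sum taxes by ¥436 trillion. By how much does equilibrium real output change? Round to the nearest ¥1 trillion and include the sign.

+¥1,501 trillion

Expenditure multiplier = 1/(1 − MPC) = 1/(1 − 0.57) = 1/0.43 ≈ 2.326.
ΔG contributes k·ΔG = (+¥397 trillion) / 0.43 ≈ +¥923.3 trillion.
ΔT of −¥436 trillion changes first-round spending by −c·ΔT = +¥248.52 trillion, contributing k·(−c·ΔT) = (+¥248.52 trillion) / 0.43 ≈ +¥578 trillion.
Net ΔY = k(ΔG − c·ΔT) = (+¥645.52 trillion) / 0.43 ≈ +¥1,501 trillion.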